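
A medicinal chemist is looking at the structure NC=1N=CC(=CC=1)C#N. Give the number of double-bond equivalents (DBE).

6

Molecular formula: C6H5N3.
DoU = (2C + 2 + N − H − X) / 2, where X is the halogen count and O/S are ignored.
    = (2·6 + 2 + 3 − 5 − 0) / 2 = 12 / 2 = 6.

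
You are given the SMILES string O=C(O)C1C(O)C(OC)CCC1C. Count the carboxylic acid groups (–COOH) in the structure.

1

The carboxylic acid motif appears at heavy-atom position 2 in the SMILES.
Other groups present: 1 ether, 1 hydroxyl.
Carboxylic acid count: 1.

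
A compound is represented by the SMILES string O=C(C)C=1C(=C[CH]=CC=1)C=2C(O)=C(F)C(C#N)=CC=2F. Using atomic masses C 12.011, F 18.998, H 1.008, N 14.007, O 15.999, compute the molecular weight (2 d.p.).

First, the molecular formula is C15H9F2NO2 (counting implicit H from valence).
  C: 15 × 12.011 = 180.165
  F: 2 × 18.998 = 37.996
  H: 9 × 1.008 = 9.072
  N: 1 × 14.007 = 14.007
  O: 2 × 15.999 = 31.998
Sum: 15×12.011 + 2×18.998 + 9×1.008 + 1×14.007 + 2×15.999 = 273.238 → 273.24 g/mol.

273.24 g/mol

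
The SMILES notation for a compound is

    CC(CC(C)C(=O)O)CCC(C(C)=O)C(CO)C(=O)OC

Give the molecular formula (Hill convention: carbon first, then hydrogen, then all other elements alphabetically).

C15H26O6

Walk through each heavy atom and fill implicit hydrogens from standard valence (C 4, N 3, O 2, S 2, halogen 1):
  atom 1: C, bond orders sum to 1 (valence 4) → 3 H
  atom 2: C, bond orders sum to 3 (valence 4) → 1 H
  atom 3: C, bond orders sum to 2 (valence 4) → 2 H
  atom 4: C, bond orders sum to 3 (valence 4) → 1 H
  atom 5: C, bond orders sum to 1 (valence 4) → 3 H
  atom 6: C, bond orders sum to 4 (valence 4) → 0 H
  atom 7: O, bond orders sum to 2 (valence 2) → 0 H
  atom 8: O, bond orders sum to 1 (valence 2) → 1 H
  atom 9: C, bond orders sum to 2 (valence 4) → 2 H
  atom 10: C, bond orders sum to 2 (valence 4) → 2 H
  atom 11: C, bond orders sum to 3 (valence 4) → 1 H
  atom 12: C, bond orders sum to 4 (valence 4) → 0 H
  atom 13: C, bond orders sum to 1 (valence 4) → 3 H
  atom 14: O, bond orders sum to 2 (valence 2) → 0 H
  atom 15: C, bond orders sum to 3 (valence 4) → 1 H
  atom 16: C, bond orders sum to 2 (valence 4) → 2 H
  atom 17: O, bond orders sum to 1 (valence 2) → 1 H
  atom 18: C, bond orders sum to 4 (valence 4) → 0 H
  atom 19: O, bond orders sum to 2 (valence 2) → 0 H
  atom 20: O, bond orders sum to 2 (valence 2) → 0 H
  atom 21: C, bond orders sum to 1 (valence 4) → 3 H
Totals → C:15, H:26, O:6.
In Hill order: C15H26O6.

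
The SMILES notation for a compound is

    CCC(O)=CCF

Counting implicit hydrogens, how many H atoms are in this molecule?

9

Walk through each heavy atom and fill implicit hydrogens from standard valence (C 4, N 3, O 2, S 2, halogen 1):
  atom 1: C, bond orders sum to 1 (valence 4) → 3 H
  atom 2: C, bond orders sum to 2 (valence 4) → 2 H
  atom 3: C, bond orders sum to 4 (valence 4) → 0 H
  atom 4: O, bond orders sum to 1 (valence 2) → 1 H
  atom 5: C, bond orders sum to 3 (valence 4) → 1 H
  atom 6: C, bond orders sum to 2 (valence 4) → 2 H
  atom 7: F (halogen, monovalent) → 0 H
Total hydrogens: 9.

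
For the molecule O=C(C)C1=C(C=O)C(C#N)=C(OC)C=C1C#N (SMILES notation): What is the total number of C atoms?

12

Count every carbon token in the SMILES (each C, including those in ring-closure positions and inside branches).
Carbon count: 12.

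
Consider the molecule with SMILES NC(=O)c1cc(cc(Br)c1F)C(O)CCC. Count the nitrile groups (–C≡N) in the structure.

Scan the SMILES for the nitrile motif — none present.
Groups that are present: 1 amide, 1 hydroxyl.

0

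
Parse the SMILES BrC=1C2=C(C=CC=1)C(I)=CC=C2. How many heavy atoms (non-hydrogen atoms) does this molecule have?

12

Every atom symbol written in the SMILES (organic subset) is one heavy atom; implicit H are not written.
Heavy atoms by element → Br:1, C:10, I:1.
Total: 12.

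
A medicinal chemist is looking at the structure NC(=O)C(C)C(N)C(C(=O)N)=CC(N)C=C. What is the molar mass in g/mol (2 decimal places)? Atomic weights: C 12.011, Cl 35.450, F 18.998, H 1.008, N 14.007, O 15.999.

226.28 g/mol

First, the molecular formula is C10H18N4O2 (counting implicit H from valence).
  C: 10 × 12.011 = 120.110
  H: 18 × 1.008 = 18.144
  N: 4 × 14.007 = 56.028
  O: 2 × 15.999 = 31.998
Sum: 10×12.011 + 18×1.008 + 4×14.007 + 2×15.999 = 226.280 → 226.28 g/mol.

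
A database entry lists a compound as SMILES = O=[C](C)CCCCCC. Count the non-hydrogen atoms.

Every atom symbol written in the SMILES (organic subset) is one heavy atom; implicit H are not written.
Heavy atoms by element → C:8, O:1.
Total: 9.

9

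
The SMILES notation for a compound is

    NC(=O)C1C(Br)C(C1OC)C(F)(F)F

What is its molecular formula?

Walk through each heavy atom and fill implicit hydrogens from standard valence (C 4, N 3, O 2, S 2, halogen 1):
  atom 1: N, bond orders sum to 1 (valence 3) → 2 H
  atom 2: C, bond orders sum to 4 (valence 4) → 0 H
  atom 3: O, bond orders sum to 2 (valence 2) → 0 H
  atom 4: C, bond orders sum to 3 (valence 4) → 1 H
  atom 5: C, bond orders sum to 3 (valence 4) → 1 H
  atom 6: Br (halogen, monovalent) → 0 H
  atom 7: C, bond orders sum to 3 (valence 4) → 1 H
  atom 8: C, bond orders sum to 3 (valence 4) → 1 H
  atom 9: O, bond orders sum to 2 (valence 2) → 0 H
  atom 10: C, bond orders sum to 1 (valence 4) → 3 H
  atom 11: C, bond orders sum to 4 (valence 4) → 0 H
  atom 12: F (halogen, monovalent) → 0 H
  atom 13: F (halogen, monovalent) → 0 H
  atom 14: F (halogen, monovalent) → 0 H
Totals → C:7, H:9, Br:1, F:3, N:1, O:2.
In Hill order: C7H9BrF3NO2.

C7H9BrF3NO2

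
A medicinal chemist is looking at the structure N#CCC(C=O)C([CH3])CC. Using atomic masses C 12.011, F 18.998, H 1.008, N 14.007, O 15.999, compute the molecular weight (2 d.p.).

First, the molecular formula is C8H13NO (counting implicit H from valence).
  C: 8 × 12.011 = 96.088
  H: 13 × 1.008 = 13.104
  N: 1 × 14.007 = 14.007
  O: 1 × 15.999 = 15.999
Sum: 8×12.011 + 13×1.008 + 1×14.007 + 1×15.999 = 139.198 → 139.20 g/mol.

139.20 g/mol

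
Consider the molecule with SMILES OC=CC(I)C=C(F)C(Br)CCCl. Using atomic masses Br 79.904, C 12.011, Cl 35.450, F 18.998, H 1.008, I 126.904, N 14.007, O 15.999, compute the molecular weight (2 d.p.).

383.42 g/mol

First, the molecular formula is C8H10BrClFIO (counting implicit H from valence).
  Br: 1 × 79.904 = 79.904
  C: 8 × 12.011 = 96.088
  Cl: 1 × 35.450 = 35.450
  F: 1 × 18.998 = 18.998
  H: 10 × 1.008 = 10.080
  I: 1 × 126.904 = 126.904
  O: 1 × 15.999 = 15.999
Sum: 1×79.904 + 8×12.011 + 1×35.450 + 1×18.998 + 10×1.008 + 1×126.904 + 1×15.999 = 383.423 → 383.42 g/mol.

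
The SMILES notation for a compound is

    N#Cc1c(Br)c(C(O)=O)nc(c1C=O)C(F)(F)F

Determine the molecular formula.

C9H2BrF3N2O3

Walk through each heavy atom and fill implicit hydrogens from standard valence (C 4, N 3, O 2, S 2, halogen 1); for lowercase aromatic atoms, an aromatic c carries 1 H when it has two neighbours and 0 H with three, and aromatic n carries 0 H:
  atom 1: N, bond orders sum to 3 (valence 3) → 0 H
  atom 2: C, bond orders sum to 4 (valence 4) → 0 H
  atom 3: aromatic c, 3 neighbours → 0 H
  atom 4: aromatic c, 3 neighbours → 0 H
  atom 5: Br (halogen, monovalent) → 0 H
  atom 6: aromatic c, 3 neighbours → 0 H
  atom 7: C, bond orders sum to 4 (valence 4) → 0 H
  atom 8: O, bond orders sum to 1 (valence 2) → 1 H
  atom 9: O, bond orders sum to 2 (valence 2) → 0 H
  atom 10: aromatic n, 2 neighbours → 0 H
  atom 11: aromatic c, 3 neighbours → 0 H
  atom 12: aromatic c, 3 neighbours → 0 H
  atom 13: C, bond orders sum to 3 (valence 4) → 1 H
  atom 14: O, bond orders sum to 2 (valence 2) → 0 H
  atom 15: C, bond orders sum to 4 (valence 4) → 0 H
  atom 16: F (halogen, monovalent) → 0 H
  atom 17: F (halogen, monovalent) → 0 H
  atom 18: F (halogen, monovalent) → 0 H
Totals → C:9, H:2, Br:1, F:3, N:2, O:3.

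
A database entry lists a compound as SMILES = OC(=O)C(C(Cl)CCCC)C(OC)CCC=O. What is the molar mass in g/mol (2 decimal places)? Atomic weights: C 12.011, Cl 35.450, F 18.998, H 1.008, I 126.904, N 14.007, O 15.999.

First, the molecular formula is C12H21ClO4 (counting implicit H from valence).
  C: 12 × 12.011 = 144.132
  Cl: 1 × 35.450 = 35.450
  H: 21 × 1.008 = 21.168
  O: 4 × 15.999 = 63.996
Sum: 12×12.011 + 1×35.450 + 21×1.008 + 4×15.999 = 264.746 → 264.75 g/mol.

264.75 g/mol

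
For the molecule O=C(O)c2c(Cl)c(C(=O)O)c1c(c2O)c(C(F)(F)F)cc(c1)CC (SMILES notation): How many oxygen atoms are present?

5

Scan the SMILES for O atoms (remember two-letter symbols like Cl and Br are single atoms).
Oxygen count: 5.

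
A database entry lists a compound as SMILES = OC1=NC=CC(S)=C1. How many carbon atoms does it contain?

Count every carbon token in the SMILES (each C, including those in ring-closure positions and inside branches).
Carbon count: 5.

5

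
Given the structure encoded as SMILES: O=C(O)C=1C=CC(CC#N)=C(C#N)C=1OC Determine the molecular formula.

Walk through each heavy atom and fill implicit hydrogens from standard valence (C 4, N 3, O 2, S 2, halogen 1):
  atom 1: O, bond orders sum to 2 (valence 2) → 0 H
  atom 2: C, bond orders sum to 4 (valence 4) → 0 H
  atom 3: O, bond orders sum to 1 (valence 2) → 1 H
  atom 4: C, bond orders sum to 4 (valence 4) → 0 H
  atom 5: C, bond orders sum to 3 (valence 4) → 1 H
  atom 6: C, bond orders sum to 3 (valence 4) → 1 H
  atom 7: C, bond orders sum to 4 (valence 4) → 0 H
  atom 8: C, bond orders sum to 2 (valence 4) → 2 H
  atom 9: C, bond orders sum to 4 (valence 4) → 0 H
  atom 10: N, bond orders sum to 3 (valence 3) → 0 H
  atom 11: C, bond orders sum to 4 (valence 4) → 0 H
  atom 12: C, bond orders sum to 4 (valence 4) → 0 H
  atom 13: N, bond orders sum to 3 (valence 3) → 0 H
  atom 14: C, bond orders sum to 4 (valence 4) → 0 H
  atom 15: O, bond orders sum to 2 (valence 2) → 0 H
  atom 16: C, bond orders sum to 1 (valence 4) → 3 H
Totals → C:11, H:8, N:2, O:3.
In Hill order: C11H8N2O3.

C11H8N2O3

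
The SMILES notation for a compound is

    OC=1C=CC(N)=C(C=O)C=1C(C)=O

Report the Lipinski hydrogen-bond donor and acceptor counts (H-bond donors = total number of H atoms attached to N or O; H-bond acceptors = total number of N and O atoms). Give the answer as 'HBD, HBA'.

Donors: find every N or O and count the H atoms it carries.
  atom 1 (O): bond orders sum to 1 → 1 H
  atom 6 (N): bond orders sum to 1 → 2 H
  atom 9 (O): bond orders sum to 2 → 0 H
  atom 13 (O): bond orders sum to 2 → 0 H
Lipinski HBD = 3.
Acceptors: N atoms = 1, O atoms = 3 → HBA = 4.

3, 4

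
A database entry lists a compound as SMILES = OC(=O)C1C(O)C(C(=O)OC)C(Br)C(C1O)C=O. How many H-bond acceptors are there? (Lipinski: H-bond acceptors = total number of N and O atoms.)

N atoms: 0; O atoms: 7.
Lipinski HBA = 0 + 7 = 7.

7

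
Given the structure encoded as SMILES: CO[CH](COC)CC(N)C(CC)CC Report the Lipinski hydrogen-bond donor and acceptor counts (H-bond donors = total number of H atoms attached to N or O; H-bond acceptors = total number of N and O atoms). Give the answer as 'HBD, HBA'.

2, 3

Donors: find every N or O and count the H atoms it carries.
  atom 2 (O): bond orders sum to 2 → 0 H
  atom 5 (O): bond orders sum to 2 → 0 H
  atom 9 (N): bond orders sum to 1 → 2 H
Lipinski HBD = 2.
Acceptors: N atoms = 1, O atoms = 2 → HBA = 3.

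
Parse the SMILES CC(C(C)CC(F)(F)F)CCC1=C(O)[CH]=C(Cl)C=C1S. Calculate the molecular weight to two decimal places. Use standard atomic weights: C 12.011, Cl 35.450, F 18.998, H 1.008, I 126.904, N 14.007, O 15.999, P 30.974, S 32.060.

First, the molecular formula is C14H18ClF3OS (counting implicit H from valence).
  C: 14 × 12.011 = 168.154
  Cl: 1 × 35.450 = 35.450
  F: 3 × 18.998 = 56.994
  H: 18 × 1.008 = 18.144
  O: 1 × 15.999 = 15.999
  S: 1 × 32.060 = 32.060
Sum: 14×12.011 + 1×35.450 + 3×18.998 + 18×1.008 + 1×15.999 + 1×32.060 = 326.801 → 326.80 g/mol.

326.80 g/mol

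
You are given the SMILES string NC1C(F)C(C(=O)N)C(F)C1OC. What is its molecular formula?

Walk through each heavy atom and fill implicit hydrogens from standard valence (C 4, N 3, O 2, S 2, halogen 1):
  atom 1: N, bond orders sum to 1 (valence 3) → 2 H
  atom 2: C, bond orders sum to 3 (valence 4) → 1 H
  atom 3: C, bond orders sum to 3 (valence 4) → 1 H
  atom 4: F (halogen, monovalent) → 0 H
  atom 5: C, bond orders sum to 3 (valence 4) → 1 H
  atom 6: C, bond orders sum to 4 (valence 4) → 0 H
  atom 7: O, bond orders sum to 2 (valence 2) → 0 H
  atom 8: N, bond orders sum to 1 (valence 3) → 2 H
  atom 9: C, bond orders sum to 3 (valence 4) → 1 H
  atom 10: F (halogen, monovalent) → 0 H
  atom 11: C, bond orders sum to 3 (valence 4) → 1 H
  atom 12: O, bond orders sum to 2 (valence 2) → 0 H
  atom 13: C, bond orders sum to 1 (valence 4) → 3 H
Totals → C:7, H:12, F:2, N:2, O:2.

C7H12F2N2O2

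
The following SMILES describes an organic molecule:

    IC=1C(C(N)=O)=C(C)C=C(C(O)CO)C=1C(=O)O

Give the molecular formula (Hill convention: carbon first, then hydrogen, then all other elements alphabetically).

C11H12INO5

Walk through each heavy atom and fill implicit hydrogens from standard valence (C 4, N 3, O 2, S 2, halogen 1):
  atom 1: I (halogen, monovalent) → 0 H
  atom 2: C, bond orders sum to 4 (valence 4) → 0 H
  atom 3: C, bond orders sum to 4 (valence 4) → 0 H
  atom 4: C, bond orders sum to 4 (valence 4) → 0 H
  atom 5: N, bond orders sum to 1 (valence 3) → 2 H
  atom 6: O, bond orders sum to 2 (valence 2) → 0 H
  atom 7: C, bond orders sum to 4 (valence 4) → 0 H
  atom 8: C, bond orders sum to 1 (valence 4) → 3 H
  atom 9: C, bond orders sum to 3 (valence 4) → 1 H
  atom 10: C, bond orders sum to 4 (valence 4) → 0 H
  atom 11: C, bond orders sum to 3 (valence 4) → 1 H
  atom 12: O, bond orders sum to 1 (valence 2) → 1 H
  atom 13: C, bond orders sum to 2 (valence 4) → 2 H
  atom 14: O, bond orders sum to 1 (valence 2) → 1 H
  atom 15: C, bond orders sum to 4 (valence 4) → 0 H
  atom 16: C, bond orders sum to 4 (valence 4) → 0 H
  atom 17: O, bond orders sum to 2 (valence 2) → 0 H
  atom 18: O, bond orders sum to 1 (valence 2) → 1 H
Totals → C:11, H:12, I:1, N:1, O:5.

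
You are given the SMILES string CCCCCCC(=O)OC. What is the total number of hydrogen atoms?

16

Walk through each heavy atom and fill implicit hydrogens from standard valence (C 4, N 3, O 2, S 2, halogen 1):
  atom 1: C, bond orders sum to 1 (valence 4) → 3 H
  atom 2: C, bond orders sum to 2 (valence 4) → 2 H
  atom 3: C, bond orders sum to 2 (valence 4) → 2 H
  atom 4: C, bond orders sum to 2 (valence 4) → 2 H
  atom 5: C, bond orders sum to 2 (valence 4) → 2 H
  atom 6: C, bond orders sum to 2 (valence 4) → 2 H
  atom 7: C, bond orders sum to 4 (valence 4) → 0 H
  atom 8: O, bond orders sum to 2 (valence 2) → 0 H
  atom 9: O, bond orders sum to 2 (valence 2) → 0 H
  atom 10: C, bond orders sum to 1 (valence 4) → 3 H
Total hydrogens: 16.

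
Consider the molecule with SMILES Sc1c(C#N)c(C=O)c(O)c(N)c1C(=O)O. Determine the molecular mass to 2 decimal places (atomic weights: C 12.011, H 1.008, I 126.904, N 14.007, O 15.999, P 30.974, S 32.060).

238.22 g/mol

First, the molecular formula is C9H6N2O4S (counting implicit H from valence).
  C: 9 × 12.011 = 108.099
  H: 6 × 1.008 = 6.048
  N: 2 × 14.007 = 28.014
  O: 4 × 15.999 = 63.996
  S: 1 × 32.060 = 32.060
Sum: 9×12.011 + 6×1.008 + 2×14.007 + 4×15.999 + 1×32.060 = 238.217 → 238.22 g/mol.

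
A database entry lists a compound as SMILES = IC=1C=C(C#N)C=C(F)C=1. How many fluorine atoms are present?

Scan the SMILES for F atoms (remember two-letter symbols like Cl and Br are single atoms).
Fluorine count: 1.

1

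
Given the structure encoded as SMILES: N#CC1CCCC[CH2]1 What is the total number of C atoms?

7

Count every carbon token in the SMILES (each C, including those in ring-closure positions and inside branches).
Carbon count: 7.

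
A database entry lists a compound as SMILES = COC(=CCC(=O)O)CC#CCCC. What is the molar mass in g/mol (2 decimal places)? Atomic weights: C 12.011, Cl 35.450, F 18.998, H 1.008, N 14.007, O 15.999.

196.25 g/mol

First, the molecular formula is C11H16O3 (counting implicit H from valence).
  C: 11 × 12.011 = 132.121
  H: 16 × 1.008 = 16.128
  O: 3 × 15.999 = 47.997
Sum: 11×12.011 + 16×1.008 + 3×15.999 = 196.246 → 196.25 g/mol.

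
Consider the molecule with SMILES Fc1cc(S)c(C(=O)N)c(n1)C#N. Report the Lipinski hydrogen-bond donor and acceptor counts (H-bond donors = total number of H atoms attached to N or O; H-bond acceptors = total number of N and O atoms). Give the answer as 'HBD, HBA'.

2, 4

Donors: find every N or O and count the H atoms it carries.
  atom 8 (O): bond orders sum to 2 → 0 H
  atom 9 (N): bond orders sum to 1 → 2 H
  atom 11 (N): bond orders sum to 3 → 0 H
  atom 13 (N): bond orders sum to 3 → 0 H
Lipinski HBD = 2.
Acceptors: N atoms = 3, O atoms = 1 → HBA = 4.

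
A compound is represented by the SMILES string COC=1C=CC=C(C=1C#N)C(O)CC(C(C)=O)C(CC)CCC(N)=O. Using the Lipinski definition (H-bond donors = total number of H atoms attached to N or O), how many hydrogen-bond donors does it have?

3

Donors: find every N or O and count the H atoms it carries.
  atom 2 (O): bond orders sum to 2 → 0 H
  atom 10 (N): bond orders sum to 3 → 0 H
  atom 12 (O): bond orders sum to 1 → 1 H
  atom 17 (O): bond orders sum to 2 → 0 H
  atom 24 (N): bond orders sum to 1 → 2 H
  atom 25 (O): bond orders sum to 2 → 0 H
Lipinski HBD = 3.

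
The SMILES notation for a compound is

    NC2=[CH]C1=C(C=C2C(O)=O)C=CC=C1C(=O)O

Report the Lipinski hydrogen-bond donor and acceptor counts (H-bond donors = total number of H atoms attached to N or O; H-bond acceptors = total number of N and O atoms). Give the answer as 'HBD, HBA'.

Donors: find every N or O and count the H atoms it carries.
  atom 1 (N): bond orders sum to 1 → 2 H
  atom 9 (O): bond orders sum to 1 → 1 H
  atom 10 (O): bond orders sum to 2 → 0 H
  atom 16 (O): bond orders sum to 2 → 0 H
  atom 17 (O): bond orders sum to 1 → 1 H
Lipinski HBD = 4.
Acceptors: N atoms = 1, O atoms = 4 → HBA = 5.

4, 5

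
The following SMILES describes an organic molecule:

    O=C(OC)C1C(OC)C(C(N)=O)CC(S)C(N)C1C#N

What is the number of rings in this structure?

1

In SMILES, each pair of matching ring-closure digits denotes one ring-closing bond; the number of such bonds equals the number of independent rings.
Ring-closure bonds here: 1.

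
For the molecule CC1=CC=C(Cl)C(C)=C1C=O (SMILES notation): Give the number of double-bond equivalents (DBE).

Degree of unsaturation = (number of rings) + (number of π bonds).
Ring closures in the SMILES: 1.
π bonds: 4 double bonds (each 1 DoU) → 4 DoU from unsaturation.
Total DoU = 1 + 4 = 5.

5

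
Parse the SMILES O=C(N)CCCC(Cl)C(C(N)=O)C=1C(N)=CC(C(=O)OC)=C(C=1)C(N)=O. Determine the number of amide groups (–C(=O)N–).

3

The amide motif appears at heavy-atom positions 2, 10, 24 in the SMILES.
Other groups present: 1 ester, 1 primary amine.
Amide count: 3.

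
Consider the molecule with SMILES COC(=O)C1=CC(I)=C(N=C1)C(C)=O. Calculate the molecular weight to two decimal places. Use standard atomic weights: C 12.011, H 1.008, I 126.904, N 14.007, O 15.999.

First, the molecular formula is C9H8INO3 (counting implicit H from valence).
  C: 9 × 12.011 = 108.099
  H: 8 × 1.008 = 8.064
  I: 1 × 126.904 = 126.904
  N: 1 × 14.007 = 14.007
  O: 3 × 15.999 = 47.997
Sum: 9×12.011 + 8×1.008 + 1×126.904 + 1×14.007 + 3×15.999 = 305.071 → 305.07 g/mol.

305.07 g/mol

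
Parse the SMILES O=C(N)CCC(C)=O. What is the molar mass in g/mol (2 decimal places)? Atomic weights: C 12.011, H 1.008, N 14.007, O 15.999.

115.13 g/mol

First, the molecular formula is C5H9NO2 (counting implicit H from valence).
  C: 5 × 12.011 = 60.055
  H: 9 × 1.008 = 9.072
  N: 1 × 14.007 = 14.007
  O: 2 × 15.999 = 31.998
Sum: 5×12.011 + 9×1.008 + 1×14.007 + 2×15.999 = 115.132 → 115.13 g/mol.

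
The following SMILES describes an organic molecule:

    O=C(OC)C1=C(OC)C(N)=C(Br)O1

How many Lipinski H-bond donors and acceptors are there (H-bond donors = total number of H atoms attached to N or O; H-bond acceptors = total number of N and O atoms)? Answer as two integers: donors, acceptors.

Donors: find every N or O and count the H atoms it carries.
  atom 1 (O): bond orders sum to 2 → 0 H
  atom 3 (O): bond orders sum to 2 → 0 H
  atom 7 (O): bond orders sum to 2 → 0 H
  atom 10 (N): bond orders sum to 1 → 2 H
  atom 13 (O): bond orders sum to 2 → 0 H
Lipinski HBD = 2.
Acceptors: N atoms = 1, O atoms = 4 → HBA = 5.

2, 5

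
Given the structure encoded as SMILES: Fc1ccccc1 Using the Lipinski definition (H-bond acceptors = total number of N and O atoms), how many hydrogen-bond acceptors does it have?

N atoms: 0; O atoms: 0.
Lipinski HBA = 0 + 0 = 0.

0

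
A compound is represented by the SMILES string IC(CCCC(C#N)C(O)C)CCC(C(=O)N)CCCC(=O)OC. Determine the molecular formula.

C17H29IN2O4

Walk through each heavy atom and fill implicit hydrogens from standard valence (C 4, N 3, O 2, S 2, halogen 1):
  atom 1: I (halogen, monovalent) → 0 H
  atom 2: C, bond orders sum to 3 (valence 4) → 1 H
  atom 3: C, bond orders sum to 2 (valence 4) → 2 H
  atom 4: C, bond orders sum to 2 (valence 4) → 2 H
  atom 5: C, bond orders sum to 2 (valence 4) → 2 H
  atom 6: C, bond orders sum to 3 (valence 4) → 1 H
  atom 7: C, bond orders sum to 4 (valence 4) → 0 H
  atom 8: N, bond orders sum to 3 (valence 3) → 0 H
  atom 9: C, bond orders sum to 3 (valence 4) → 1 H
  atom 10: O, bond orders sum to 1 (valence 2) → 1 H
  atom 11: C, bond orders sum to 1 (valence 4) → 3 H
  atom 12: C, bond orders sum to 2 (valence 4) → 2 H
  atom 13: C, bond orders sum to 2 (valence 4) → 2 H
  atom 14: C, bond orders sum to 3 (valence 4) → 1 H
  atom 15: C, bond orders sum to 4 (valence 4) → 0 H
  atom 16: O, bond orders sum to 2 (valence 2) → 0 H
  atom 17: N, bond orders sum to 1 (valence 3) → 2 H
  atom 18: C, bond orders sum to 2 (valence 4) → 2 H
  atom 19: C, bond orders sum to 2 (valence 4) → 2 H
  atom 20: C, bond orders sum to 2 (valence 4) → 2 H
  atom 21: C, bond orders sum to 4 (valence 4) → 0 H
  atom 22: O, bond orders sum to 2 (valence 2) → 0 H
  atom 23: O, bond orders sum to 2 (valence 2) → 0 H
  atom 24: C, bond orders sum to 1 (valence 4) → 3 H
Totals → C:17, H:29, I:1, N:2, O:4.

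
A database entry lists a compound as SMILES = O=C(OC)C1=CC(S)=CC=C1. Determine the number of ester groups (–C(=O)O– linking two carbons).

1

The ester motif appears at heavy-atom position 2 in the SMILES.
Other groups present: 1 thiol.
Ester count: 1.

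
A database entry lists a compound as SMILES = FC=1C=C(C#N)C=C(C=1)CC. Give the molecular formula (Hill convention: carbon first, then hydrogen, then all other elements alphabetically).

Walk through each heavy atom and fill implicit hydrogens from standard valence (C 4, N 3, O 2, S 2, halogen 1):
  atom 1: F (halogen, monovalent) → 0 H
  atom 2: C, bond orders sum to 4 (valence 4) → 0 H
  atom 3: C, bond orders sum to 3 (valence 4) → 1 H
  atom 4: C, bond orders sum to 4 (valence 4) → 0 H
  atom 5: C, bond orders sum to 4 (valence 4) → 0 H
  atom 6: N, bond orders sum to 3 (valence 3) → 0 H
  atom 7: C, bond orders sum to 3 (valence 4) → 1 H
  atom 8: C, bond orders sum to 4 (valence 4) → 0 H
  atom 9: C, bond orders sum to 3 (valence 4) → 1 H
  atom 10: C, bond orders sum to 2 (valence 4) → 2 H
  atom 11: C, bond orders sum to 1 (valence 4) → 3 H
Totals → C:9, H:8, F:1, N:1.
In Hill order: C9H8FN.

C9H8FN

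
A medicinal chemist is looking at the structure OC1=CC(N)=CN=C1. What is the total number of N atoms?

2

Scan the SMILES for N atoms (remember two-letter symbols like Cl and Br are single atoms).
Nitrogen count: 2.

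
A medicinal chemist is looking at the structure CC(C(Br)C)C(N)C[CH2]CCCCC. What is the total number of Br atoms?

Scan the SMILES for Br atoms (remember two-letter symbols like Cl and Br are single atoms).
Bromine count: 1.

1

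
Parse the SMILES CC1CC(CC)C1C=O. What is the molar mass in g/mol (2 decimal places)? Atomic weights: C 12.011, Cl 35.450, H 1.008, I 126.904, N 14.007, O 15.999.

126.20 g/mol

First, the molecular formula is C8H14O (counting implicit H from valence).
  C: 8 × 12.011 = 96.088
  H: 14 × 1.008 = 14.112
  O: 1 × 15.999 = 15.999
Sum: 8×12.011 + 14×1.008 + 1×15.999 = 126.199 → 126.20 g/mol.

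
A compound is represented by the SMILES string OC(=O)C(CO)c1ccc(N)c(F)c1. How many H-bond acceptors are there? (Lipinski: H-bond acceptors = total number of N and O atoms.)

4

N atoms: 1; O atoms: 3.
Lipinski HBA = 1 + 3 = 4.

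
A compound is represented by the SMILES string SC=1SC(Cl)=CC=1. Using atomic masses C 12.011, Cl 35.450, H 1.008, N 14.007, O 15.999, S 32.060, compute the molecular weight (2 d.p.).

First, the molecular formula is C4H3ClS2 (counting implicit H from valence).
  C: 4 × 12.011 = 48.044
  Cl: 1 × 35.450 = 35.450
  H: 3 × 1.008 = 3.024
  S: 2 × 32.060 = 64.120
Sum: 4×12.011 + 1×35.450 + 3×1.008 + 2×32.060 = 150.638 → 150.64 g/mol.

150.64 g/mol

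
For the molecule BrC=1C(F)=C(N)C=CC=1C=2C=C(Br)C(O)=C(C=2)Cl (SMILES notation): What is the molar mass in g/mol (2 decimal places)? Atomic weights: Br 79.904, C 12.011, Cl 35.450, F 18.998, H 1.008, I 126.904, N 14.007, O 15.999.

395.45 g/mol

First, the molecular formula is C12H7Br2ClFNO (counting implicit H from valence).
  Br: 2 × 79.904 = 159.808
  C: 12 × 12.011 = 144.132
  Cl: 1 × 35.450 = 35.450
  F: 1 × 18.998 = 18.998
  H: 7 × 1.008 = 7.056
  N: 1 × 14.007 = 14.007
  O: 1 × 15.999 = 15.999
Sum: 2×79.904 + 12×12.011 + 1×35.450 + 1×18.998 + 7×1.008 + 1×14.007 + 1×15.999 = 395.450 → 395.45 g/mol.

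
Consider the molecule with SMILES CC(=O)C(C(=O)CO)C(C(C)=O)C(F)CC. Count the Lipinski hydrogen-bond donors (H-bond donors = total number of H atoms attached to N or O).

Donors: find every N or O and count the H atoms it carries.
  atom 3 (O): bond orders sum to 2 → 0 H
  atom 6 (O): bond orders sum to 2 → 0 H
  atom 8 (O): bond orders sum to 1 → 1 H
  atom 12 (O): bond orders sum to 2 → 0 H
Lipinski HBD = 1.

1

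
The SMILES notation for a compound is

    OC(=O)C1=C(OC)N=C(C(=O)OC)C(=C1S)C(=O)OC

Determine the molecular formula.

C11H11NO7S

Walk through each heavy atom and fill implicit hydrogens from standard valence (C 4, N 3, O 2, S 2, halogen 1):
  atom 1: O, bond orders sum to 1 (valence 2) → 1 H
  atom 2: C, bond orders sum to 4 (valence 4) → 0 H
  atom 3: O, bond orders sum to 2 (valence 2) → 0 H
  atom 4: C, bond orders sum to 4 (valence 4) → 0 H
  atom 5: C, bond orders sum to 4 (valence 4) → 0 H
  atom 6: O, bond orders sum to 2 (valence 2) → 0 H
  atom 7: C, bond orders sum to 1 (valence 4) → 3 H
  atom 8: N, bond orders sum to 3 (valence 3) → 0 H
  atom 9: C, bond orders sum to 4 (valence 4) → 0 H
  atom 10: C, bond orders sum to 4 (valence 4) → 0 H
  atom 11: O, bond orders sum to 2 (valence 2) → 0 H
  atom 12: O, bond orders sum to 2 (valence 2) → 0 H
  atom 13: C, bond orders sum to 1 (valence 4) → 3 H
  atom 14: C, bond orders sum to 4 (valence 4) → 0 H
  atom 15: C, bond orders sum to 4 (valence 4) → 0 H
  atom 16: S, bond orders sum to 1 (valence 2) → 1 H
  atom 17: C, bond orders sum to 4 (valence 4) → 0 H
  atom 18: O, bond orders sum to 2 (valence 2) → 0 H
  atom 19: O, bond orders sum to 2 (valence 2) → 0 H
  atom 20: C, bond orders sum to 1 (valence 4) → 3 H
Totals → C:11, H:11, N:1, O:7, S:1.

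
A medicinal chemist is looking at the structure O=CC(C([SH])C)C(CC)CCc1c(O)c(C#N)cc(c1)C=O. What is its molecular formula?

Walk through each heavy atom and fill implicit hydrogens from standard valence (C 4, N 3, O 2, S 2, halogen 1); for lowercase aromatic atoms, an aromatic c carries 1 H when it has two neighbours and 0 H with three, and aromatic n carries 0 H:
  atom 1: O, bond orders sum to 2 (valence 2) → 0 H
  atom 2: C, bond orders sum to 3 (valence 4) → 1 H
  atom 3: C, bond orders sum to 3 (valence 4) → 1 H
  atom 4: C, bond orders sum to 3 (valence 4) → 1 H
  atom 5: S with explicit H count 1
  atom 6: C, bond orders sum to 1 (valence 4) → 3 H
  atom 7: C, bond orders sum to 3 (valence 4) → 1 H
  atom 8: C, bond orders sum to 2 (valence 4) → 2 H
  atom 9: C, bond orders sum to 1 (valence 4) → 3 H
  atom 10: C, bond orders sum to 2 (valence 4) → 2 H
  atom 11: C, bond orders sum to 2 (valence 4) → 2 H
  atom 12: aromatic c, 3 neighbours → 0 H
  atom 13: aromatic c, 3 neighbours → 0 H
  atom 14: O, bond orders sum to 1 (valence 2) → 1 H
  atom 15: aromatic c, 3 neighbours → 0 H
  atom 16: C, bond orders sum to 4 (valence 4) → 0 H
  atom 17: N, bond orders sum to 3 (valence 3) → 0 H
  atom 18: aromatic c, 2 neighbours → 1 H
  atom 19: aromatic c, 3 neighbours → 0 H
  atom 20: aromatic c, 2 neighbours → 1 H
  atom 21: C, bond orders sum to 3 (valence 4) → 1 H
  atom 22: O, bond orders sum to 2 (valence 2) → 0 H
Totals → C:17, H:21, N:1, O:3, S:1.
In Hill order: C17H21NO3S.

C17H21NO3S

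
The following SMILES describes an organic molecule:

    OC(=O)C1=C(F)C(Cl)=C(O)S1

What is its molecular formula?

C5H2ClFO3S

Walk through each heavy atom and fill implicit hydrogens from standard valence (C 4, N 3, O 2, S 2, halogen 1):
  atom 1: O, bond orders sum to 1 (valence 2) → 1 H
  atom 2: C, bond orders sum to 4 (valence 4) → 0 H
  atom 3: O, bond orders sum to 2 (valence 2) → 0 H
  atom 4: C, bond orders sum to 4 (valence 4) → 0 H
  atom 5: C, bond orders sum to 4 (valence 4) → 0 H
  atom 6: F (halogen, monovalent) → 0 H
  atom 7: C, bond orders sum to 4 (valence 4) → 0 H
  atom 8: Cl (halogen, monovalent) → 0 H
  atom 9: C, bond orders sum to 4 (valence 4) → 0 H
  atom 10: O, bond orders sum to 1 (valence 2) → 1 H
  atom 11: S, bond orders sum to 2 (valence 2) → 0 H
Totals → C:5, H:2, Cl:1, F:1, O:3, S:1.
In Hill order: C5H2ClFO3S.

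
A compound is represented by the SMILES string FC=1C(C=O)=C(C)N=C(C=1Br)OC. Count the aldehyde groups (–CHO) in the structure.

1

The aldehyde motif appears at heavy-atom position 4 in the SMILES.
Other groups present: 1 ether.
Aldehyde count: 1.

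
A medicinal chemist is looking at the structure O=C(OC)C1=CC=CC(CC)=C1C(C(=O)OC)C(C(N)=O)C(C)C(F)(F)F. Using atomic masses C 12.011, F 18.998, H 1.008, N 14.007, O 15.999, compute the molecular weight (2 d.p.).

First, the molecular formula is C18H22F3NO5 (counting implicit H from valence).
  C: 18 × 12.011 = 216.198
  F: 3 × 18.998 = 56.994
  H: 22 × 1.008 = 22.176
  N: 1 × 14.007 = 14.007
  O: 5 × 15.999 = 79.995
Sum: 18×12.011 + 3×18.998 + 22×1.008 + 1×14.007 + 5×15.999 = 389.370 → 389.37 g/mol.

389.37 g/mol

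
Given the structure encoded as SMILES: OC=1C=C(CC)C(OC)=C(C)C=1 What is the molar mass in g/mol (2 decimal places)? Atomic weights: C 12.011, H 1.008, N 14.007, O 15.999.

First, the molecular formula is C10H14O2 (counting implicit H from valence).
  C: 10 × 12.011 = 120.110
  H: 14 × 1.008 = 14.112
  O: 2 × 15.999 = 31.998
Sum: 10×12.011 + 14×1.008 + 2×15.999 = 166.220 → 166.22 g/mol.

166.22 g/mol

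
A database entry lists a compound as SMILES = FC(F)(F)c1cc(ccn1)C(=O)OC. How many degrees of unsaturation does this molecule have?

Molecular formula: C8H6F3NO2.
DoU = (2C + 2 + N − H − X) / 2, where X is the halogen count and O/S are ignored.
    = (2·8 + 2 + 1 − 6 − 3) / 2 = 10 / 2 = 5.

5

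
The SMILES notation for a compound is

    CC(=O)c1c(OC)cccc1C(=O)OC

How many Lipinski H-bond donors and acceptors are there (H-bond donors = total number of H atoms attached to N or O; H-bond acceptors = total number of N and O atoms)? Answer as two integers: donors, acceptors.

Donors: find every N or O and count the H atoms it carries.
  atom 3 (O): bond orders sum to 2 → 0 H
  atom 6 (O): bond orders sum to 2 → 0 H
  atom 13 (O): bond orders sum to 2 → 0 H
  atom 14 (O): bond orders sum to 2 → 0 H
Lipinski HBD = 0.
Acceptors: N atoms = 0, O atoms = 4 → HBA = 4.

0, 4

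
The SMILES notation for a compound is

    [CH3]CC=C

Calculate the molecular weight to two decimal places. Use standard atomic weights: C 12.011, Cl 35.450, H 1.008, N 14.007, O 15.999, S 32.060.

First, the molecular formula is C4H8 (counting implicit H from valence).
  C: 4 × 12.011 = 48.044
  H: 8 × 1.008 = 8.064
Sum: 4×12.011 + 8×1.008 = 56.108 → 56.11 g/mol.

56.11 g/mol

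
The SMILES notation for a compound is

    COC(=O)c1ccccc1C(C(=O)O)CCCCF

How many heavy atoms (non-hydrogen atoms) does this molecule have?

Every atom symbol written in the SMILES (organic subset) is one heavy atom; implicit H are not written.
Heavy atoms by element → C:14, F:1, O:4.
Total: 19.

19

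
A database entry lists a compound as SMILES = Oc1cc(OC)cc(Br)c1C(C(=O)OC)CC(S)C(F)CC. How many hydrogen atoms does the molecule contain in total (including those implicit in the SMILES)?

20

Walk through each heavy atom and fill implicit hydrogens from standard valence (C 4, N 3, O 2, S 2, halogen 1); for lowercase aromatic atoms, an aromatic c carries 1 H when it has two neighbours and 0 H with three, and aromatic n carries 0 H:
  atom 1: O, bond orders sum to 1 (valence 2) → 1 H
  atom 2: aromatic c, 3 neighbours → 0 H
  atom 3: aromatic c, 2 neighbours → 1 H
  atom 4: aromatic c, 3 neighbours → 0 H
  atom 5: O, bond orders sum to 2 (valence 2) → 0 H
  atom 6: C, bond orders sum to 1 (valence 4) → 3 H
  atom 7: aromatic c, 2 neighbours → 1 H
  atom 8: aromatic c, 3 neighbours → 0 H
  atom 9: Br (halogen, monovalent) → 0 H
  atom 10: aromatic c, 3 neighbours → 0 H
  atom 11: C, bond orders sum to 3 (valence 4) → 1 H
  atom 12: C, bond orders sum to 4 (valence 4) → 0 H
  atom 13: O, bond orders sum to 2 (valence 2) → 0 H
  atom 14: O, bond orders sum to 2 (valence 2) → 0 H
  atom 15: C, bond orders sum to 1 (valence 4) → 3 H
  atom 16: C, bond orders sum to 2 (valence 4) → 2 H
  atom 17: C, bond orders sum to 3 (valence 4) → 1 H
  atom 18: S, bond orders sum to 1 (valence 2) → 1 H
  atom 19: C, bond orders sum to 3 (valence 4) → 1 H
  atom 20: F (halogen, monovalent) → 0 H
  atom 21: C, bond orders sum to 2 (valence 4) → 2 H
  atom 22: C, bond orders sum to 1 (valence 4) → 3 H
Total hydrogens: 20.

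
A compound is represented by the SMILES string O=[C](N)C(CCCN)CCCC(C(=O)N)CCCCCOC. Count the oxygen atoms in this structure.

3

Scan the SMILES for O atoms (remember two-letter symbols like Cl and Br are single atoms).
Oxygen count: 3.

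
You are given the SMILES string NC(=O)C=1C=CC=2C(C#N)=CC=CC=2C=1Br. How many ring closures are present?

2

In SMILES, each pair of matching ring-closure digits denotes one ring-closing bond; the number of such bonds equals the number of independent rings.
Ring-closure bonds here: 2.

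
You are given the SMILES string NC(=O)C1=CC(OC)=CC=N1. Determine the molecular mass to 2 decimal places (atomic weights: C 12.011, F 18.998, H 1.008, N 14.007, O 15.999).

152.15 g/mol

First, the molecular formula is C7H8N2O2 (counting implicit H from valence).
  C: 7 × 12.011 = 84.077
  H: 8 × 1.008 = 8.064
  N: 2 × 14.007 = 28.014
  O: 2 × 15.999 = 31.998
Sum: 7×12.011 + 8×1.008 + 2×14.007 + 2×15.999 = 152.153 → 152.15 g/mol.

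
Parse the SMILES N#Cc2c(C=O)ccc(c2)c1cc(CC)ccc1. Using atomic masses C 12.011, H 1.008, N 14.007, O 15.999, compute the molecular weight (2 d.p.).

235.29 g/mol

First, the molecular formula is C16H13NO (counting implicit H from valence).
  C: 16 × 12.011 = 192.176
  H: 13 × 1.008 = 13.104
  N: 1 × 14.007 = 14.007
  O: 1 × 15.999 = 15.999
Sum: 16×12.011 + 13×1.008 + 1×14.007 + 1×15.999 = 235.286 → 235.29 g/mol.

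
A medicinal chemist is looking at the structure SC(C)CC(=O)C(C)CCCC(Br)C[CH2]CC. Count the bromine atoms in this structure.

1

Scan the SMILES for Br atoms (remember two-letter symbols like Cl and Br are single atoms).
Bromine count: 1.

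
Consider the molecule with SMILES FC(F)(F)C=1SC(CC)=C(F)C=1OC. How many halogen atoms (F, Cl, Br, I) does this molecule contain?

4

Halogen atoms appear at heavy-atom positions 1, 3, 4, 11 (4×F).
Other groups present: 1 ether.
Halogen count: 4.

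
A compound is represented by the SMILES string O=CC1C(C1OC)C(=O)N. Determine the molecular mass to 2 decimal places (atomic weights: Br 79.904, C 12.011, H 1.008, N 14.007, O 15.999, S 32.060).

143.14 g/mol

First, the molecular formula is C6H9NO3 (counting implicit H from valence).
  C: 6 × 12.011 = 72.066
  H: 9 × 1.008 = 9.072
  N: 1 × 14.007 = 14.007
  O: 3 × 15.999 = 47.997
Sum: 6×12.011 + 9×1.008 + 1×14.007 + 3×15.999 = 143.142 → 143.14 g/mol.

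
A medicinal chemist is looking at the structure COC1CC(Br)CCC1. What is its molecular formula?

C7H13BrO

Walk through each heavy atom and fill implicit hydrogens from standard valence (C 4, N 3, O 2, S 2, halogen 1):
  atom 1: C, bond orders sum to 1 (valence 4) → 3 H
  atom 2: O, bond orders sum to 2 (valence 2) → 0 H
  atom 3: C, bond orders sum to 3 (valence 4) → 1 H
  atom 4: C, bond orders sum to 2 (valence 4) → 2 H
  atom 5: C, bond orders sum to 3 (valence 4) → 1 H
  atom 6: Br (halogen, monovalent) → 0 H
  atom 7: C, bond orders sum to 2 (valence 4) → 2 H
  atom 8: C, bond orders sum to 2 (valence 4) → 2 H
  atom 9: C, bond orders sum to 2 (valence 4) → 2 H
Totals → C:7, H:13, Br:1, O:1.
In Hill order: C7H13BrO.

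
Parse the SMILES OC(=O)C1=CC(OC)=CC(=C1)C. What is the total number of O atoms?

Scan the SMILES for O atoms (remember two-letter symbols like Cl and Br are single atoms).
Oxygen count: 3.

3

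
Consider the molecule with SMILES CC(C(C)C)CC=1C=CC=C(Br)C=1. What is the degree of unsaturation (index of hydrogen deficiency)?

4

Degree of unsaturation = (number of rings) + (number of π bonds).
Ring closures in the SMILES: 1.
π bonds: 3 double bonds (each 1 DoU) → 3 DoU from unsaturation.
Total DoU = 1 + 3 = 4.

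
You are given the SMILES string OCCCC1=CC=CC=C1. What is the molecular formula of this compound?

Walk through each heavy atom and fill implicit hydrogens from standard valence (C 4, N 3, O 2, S 2, halogen 1):
  atom 1: O, bond orders sum to 1 (valence 2) → 1 H
  atom 2: C, bond orders sum to 2 (valence 4) → 2 H
  atom 3: C, bond orders sum to 2 (valence 4) → 2 H
  atom 4: C, bond orders sum to 2 (valence 4) → 2 H
  atom 5: C, bond orders sum to 4 (valence 4) → 0 H
  atom 6: C, bond orders sum to 3 (valence 4) → 1 H
  atom 7: C, bond orders sum to 3 (valence 4) → 1 H
  atom 8: C, bond orders sum to 3 (valence 4) → 1 H
  atom 9: C, bond orders sum to 3 (valence 4) → 1 H
  atom 10: C, bond orders sum to 3 (valence 4) → 1 H
Totals → C:9, H:12, O:1.
In Hill order: C9H12O.

C9H12O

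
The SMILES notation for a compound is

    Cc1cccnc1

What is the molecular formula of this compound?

Walk through each heavy atom and fill implicit hydrogens from standard valence (C 4, N 3, O 2, S 2, halogen 1); for lowercase aromatic atoms, an aromatic c carries 1 H when it has two neighbours and 0 H with three, and aromatic n carries 0 H:
  atom 1: C, bond orders sum to 1 (valence 4) → 3 H
  atom 2: aromatic c, 3 neighbours → 0 H
  atom 3: aromatic c, 2 neighbours → 1 H
  atom 4: aromatic c, 2 neighbours → 1 H
  atom 5: aromatic c, 2 neighbours → 1 H
  atom 6: aromatic n, 2 neighbours → 0 H
  atom 7: aromatic c, 2 neighbours → 1 H
Totals → C:6, H:7, N:1.

C6H7N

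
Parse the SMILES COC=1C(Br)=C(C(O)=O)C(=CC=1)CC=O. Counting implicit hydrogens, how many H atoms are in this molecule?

Walk through each heavy atom and fill implicit hydrogens from standard valence (C 4, N 3, O 2, S 2, halogen 1):
  atom 1: C, bond orders sum to 1 (valence 4) → 3 H
  atom 2: O, bond orders sum to 2 (valence 2) → 0 H
  atom 3: C, bond orders sum to 4 (valence 4) → 0 H
  atom 4: C, bond orders sum to 4 (valence 4) → 0 H
  atom 5: Br (halogen, monovalent) → 0 H
  atom 6: C, bond orders sum to 4 (valence 4) → 0 H
  atom 7: C, bond orders sum to 4 (valence 4) → 0 H
  atom 8: O, bond orders sum to 1 (valence 2) → 1 H
  atom 9: O, bond orders sum to 2 (valence 2) → 0 H
  atom 10: C, bond orders sum to 4 (valence 4) → 0 H
  atom 11: C, bond orders sum to 3 (valence 4) → 1 H
  atom 12: C, bond orders sum to 3 (valence 4) → 1 H
  atom 13: C, bond orders sum to 2 (valence 4) → 2 H
  atom 14: C, bond orders sum to 3 (valence 4) → 1 H
  atom 15: O, bond orders sum to 2 (valence 2) → 0 H
Total hydrogens: 9.

9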